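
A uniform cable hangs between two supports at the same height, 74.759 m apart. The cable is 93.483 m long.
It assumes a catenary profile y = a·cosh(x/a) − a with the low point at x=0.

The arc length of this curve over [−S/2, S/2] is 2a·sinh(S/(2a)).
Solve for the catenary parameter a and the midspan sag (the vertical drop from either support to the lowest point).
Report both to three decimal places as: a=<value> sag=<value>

seed: a₀ = √(S³/(24(L−S))) = √(74.759³/(24·18.724)) = 30.492307
iter 1: u=1.225867  f(a)=+1.458e+00  f'(a)=-1.423e+00  a ← 30.492307 − (+1.458e+00/-1.423e+00) = 31.517203
iter 2: u=1.186003  f(a)=+7.675e-02  f'(a)=-1.277e+00  a ← 31.517203 − (+7.675e-02/-1.277e+00) = 31.577321
iter 3: u=1.183745  f(a)=+2.387e-04  f'(a)=-1.269e+00  a ← 31.577321 − (+2.387e-04/-1.269e+00) = 31.577509
iter 4: u=1.183738  f(a)=+2.326e-09  f'(a)=-1.269e+00  a ← 31.577509 − (+2.326e-09/-1.269e+00) = 31.577509
iter 5: u=1.183738  f(a)=+1.421e-14  f'(a)=-1.269e+00  a ← 31.577509 − (+1.421e-14/-1.269e+00) = 31.577509
converged: |Δa| < 1e-12 after 5 iterations
sag = a·(cosh(S/(2a)) − 1) = 31.577509·(cosh(1.183738) − 1) = 24.830885
T_max/T_min = cosh(S/(2a)) = 1.786347

a=31.578 sag=24.831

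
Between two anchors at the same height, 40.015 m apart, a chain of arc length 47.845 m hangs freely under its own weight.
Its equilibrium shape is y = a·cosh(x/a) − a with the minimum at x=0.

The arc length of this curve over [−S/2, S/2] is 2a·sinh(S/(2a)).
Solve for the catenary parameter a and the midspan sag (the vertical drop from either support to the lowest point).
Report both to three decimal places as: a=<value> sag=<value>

a=18.984 sag=11.556

seed: a₀ = √(S³/(24(L−S))) = √(40.015³/(24·7.830)) = 18.464933
iter 1: u=1.083540  f(a)=+4.727e-01  f'(a)=-9.519e-01  a ← 18.464933 − (+4.727e-01/-9.519e-01) = 18.961507
iter 2: u=1.055164  f(a)=+1.974e-02  f'(a)=-8.739e-01  a ← 18.961507 − (+1.974e-02/-8.739e-01) = 18.984094
iter 3: u=1.053909  f(a)=+3.775e-05  f'(a)=-8.706e-01  a ← 18.984094 − (+3.775e-05/-8.706e-01) = 18.984137
iter 4: u=1.053906  f(a)=+1.386e-10  f'(a)=-8.706e-01  a ← 18.984137 − (+1.386e-10/-8.706e-01) = 18.984137
iter 5: u=1.053906  f(a)=+0.000e+00  f'(a)=-8.706e-01  a ← 18.984137 − (+0.000e+00/-8.706e-01) = 18.984137
converged: |Δa| < 1e-12 after 5 iterations
sag = a·(cosh(S/(2a)) − 1) = 18.984137·(cosh(1.053906) − 1) = 11.555730
T_max/T_min = cosh(S/(2a)) = 1.608704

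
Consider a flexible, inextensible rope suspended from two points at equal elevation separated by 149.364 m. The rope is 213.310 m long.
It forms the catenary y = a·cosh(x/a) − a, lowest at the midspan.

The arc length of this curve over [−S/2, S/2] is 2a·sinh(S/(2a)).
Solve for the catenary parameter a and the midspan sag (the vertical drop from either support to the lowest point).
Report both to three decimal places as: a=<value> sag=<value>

a=49.336 sag=68.177

seed: a₀ = √(S³/(24(L−S))) = √(149.364³/(24·63.946)) = 46.596853
iter 1: u=1.602726  f(a)=+8.734e+00  f'(a)=-3.518e+00  a ← 46.596853 − (+8.734e+00/-3.518e+00) = 49.079754
iter 2: u=1.521646  f(a)=+7.466e-01  f'(a)=-2.940e+00  a ← 49.079754 − (+7.466e-01/-2.940e+00) = 49.333744
iter 3: u=1.513812  f(a)=+6.584e-03  f'(a)=-2.888e+00  a ← 49.333744 − (+6.584e-03/-2.888e+00) = 49.336024
iter 4: u=1.513742  f(a)=+5.219e-07  f'(a)=-2.888e+00  a ← 49.336024 − (+5.219e-07/-2.888e+00) = 49.336024
iter 5: u=1.513742  f(a)=+2.842e-14  f'(a)=-2.888e+00  a ← 49.336024 − (+2.842e-14/-2.888e+00) = 49.336024
converged: |Δa| < 1e-12 after 5 iterations
sag = a·(cosh(S/(2a)) − 1) = 49.336024·(cosh(1.513742) − 1) = 68.177091
T_max/T_min = cosh(S/(2a)) = 2.381893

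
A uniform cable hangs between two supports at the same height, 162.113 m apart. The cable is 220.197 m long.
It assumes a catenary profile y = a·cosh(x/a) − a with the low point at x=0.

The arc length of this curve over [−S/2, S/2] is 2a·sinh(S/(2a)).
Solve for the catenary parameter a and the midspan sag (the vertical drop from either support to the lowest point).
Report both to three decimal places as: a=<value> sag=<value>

a=58.039 sag=66.421

seed: a₀ = √(S³/(24(L−S))) = √(162.113³/(24·58.084)) = 55.283163
iter 1: u=1.466206  f(a)=+6.573e+00  f'(a)=-2.589e+00  a ← 55.283163 − (+6.573e+00/-2.589e+00) = 57.821680
iter 2: u=1.401836  f(a)=+4.798e-01  f'(a)=-2.224e+00  a ← 57.821680 − (+4.798e-01/-2.224e+00) = 58.037455
iter 3: u=1.396624  f(a)=+3.002e-03  f'(a)=-2.196e+00  a ← 58.037455 − (+3.002e-03/-2.196e+00) = 58.038822
iter 4: u=1.396591  f(a)=+1.192e-07  f'(a)=-2.196e+00  a ← 58.038822 − (+1.192e-07/-2.196e+00) = 58.038822
iter 5: u=1.396591  f(a)=+5.684e-14  f'(a)=-2.196e+00  a ← 58.038822 − (+5.684e-14/-2.196e+00) = 58.038822
converged: |Δa| < 1e-12 after 5 iterations
sag = a·(cosh(S/(2a)) − 1) = 58.038822·(cosh(1.396591) − 1) = 66.420748
T_max/T_min = cosh(S/(2a)) = 2.144419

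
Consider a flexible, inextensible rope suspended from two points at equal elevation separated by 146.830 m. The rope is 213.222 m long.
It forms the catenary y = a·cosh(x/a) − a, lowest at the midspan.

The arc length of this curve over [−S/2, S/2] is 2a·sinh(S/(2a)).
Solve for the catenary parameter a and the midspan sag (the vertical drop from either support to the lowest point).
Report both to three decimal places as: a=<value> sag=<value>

a=47.327 sag=69.317

seed: a₀ = √(S³/(24(L−S))) = √(146.830³/(24·66.392)) = 44.571649
iter 1: u=1.647123  f(a)=+9.610e+00  f'(a)=-3.870e+00  a ← 44.571649 − (+9.610e+00/-3.870e+00) = 47.055122
iter 2: u=1.560191  f(a)=+8.617e-01  f'(a)=-3.204e+00  a ← 47.055122 − (+8.617e-01/-3.204e+00) = 47.324049
iter 3: u=1.551325  f(a)=+8.435e-03  f'(a)=-3.142e+00  a ← 47.324049 − (+8.435e-03/-3.142e+00) = 47.326734
iter 4: u=1.551237  f(a)=+8.257e-07  f'(a)=-3.141e+00  a ← 47.326734 − (+8.257e-07/-3.141e+00) = 47.326734
iter 5: u=1.551237  f(a)=+0.000e+00  f'(a)=-3.141e+00  a ← 47.326734 − (+0.000e+00/-3.141e+00) = 47.326734
converged: |Δa| < 1e-12 after 5 iterations
sag = a·(cosh(S/(2a)) − 1) = 47.326734·(cosh(1.551237) − 1) = 69.316847
T_max/T_min = cosh(S/(2a)) = 2.464645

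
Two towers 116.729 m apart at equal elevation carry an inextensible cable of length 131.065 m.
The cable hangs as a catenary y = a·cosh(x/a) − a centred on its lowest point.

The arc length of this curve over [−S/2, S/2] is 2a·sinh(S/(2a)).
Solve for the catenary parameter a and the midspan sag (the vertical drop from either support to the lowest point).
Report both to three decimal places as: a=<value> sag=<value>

seed: a₀ = √(S³/(24(L−S))) = √(116.729³/(24·14.336)) = 67.990546
iter 1: u=0.858421  f(a)=+5.376e-01  f'(a)=-4.536e-01  a ← 67.990546 − (+5.376e-01/-4.536e-01) = 69.175624
iter 2: u=0.843715  f(a)=+1.438e-02  f'(a)=-4.296e-01  a ← 69.175624 − (+1.438e-02/-4.296e-01) = 69.209087
iter 3: u=0.843307  f(a)=+1.091e-05  f'(a)=-4.290e-01  a ← 69.209087 − (+1.091e-05/-4.290e-01) = 69.209112
iter 4: u=0.843307  f(a)=+6.281e-12  f'(a)=-4.290e-01  a ← 69.209112 − (+6.281e-12/-4.290e-01) = 69.209112
converged: |Δa| < 1e-12 after 4 iterations
sag = a·(cosh(S/(2a)) − 1) = 69.209112·(cosh(0.843307) − 1) = 26.103058
T_max/T_min = cosh(S/(2a)) = 1.377162

a=69.209 sag=26.103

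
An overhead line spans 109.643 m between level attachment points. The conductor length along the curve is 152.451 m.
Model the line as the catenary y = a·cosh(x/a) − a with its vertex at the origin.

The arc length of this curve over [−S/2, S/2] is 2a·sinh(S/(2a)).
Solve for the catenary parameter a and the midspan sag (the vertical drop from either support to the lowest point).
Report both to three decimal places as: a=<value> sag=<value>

a=37.752 sag=47.310

seed: a₀ = √(S³/(24(L−S))) = √(109.643³/(24·42.808)) = 35.818160
iter 1: u=1.530550  f(a)=+5.303e+00  f'(a)=-2.999e+00  a ← 35.818160 − (+5.303e+00/-2.999e+00) = 37.586321
iter 2: u=1.458549  f(a)=+4.180e-01  f'(a)=-2.543e+00  a ← 37.586321 − (+4.180e-01/-2.543e+00) = 37.750654
iter 3: u=1.452200  f(a)=+3.087e-03  f'(a)=-2.506e+00  a ← 37.750654 − (+3.087e-03/-2.506e+00) = 37.751886
iter 4: u=1.452153  f(a)=+1.712e-07  f'(a)=-2.506e+00  a ← 37.751886 − (+1.712e-07/-2.506e+00) = 37.751886
iter 5: u=1.452153  f(a)=+2.842e-14  f'(a)=-2.506e+00  a ← 37.751886 − (+2.842e-14/-2.506e+00) = 37.751886
converged: |Δa| < 1e-12 after 5 iterations
sag = a·(cosh(S/(2a)) − 1) = 37.751886·(cosh(1.452153) − 1) = 47.310043
T_max/T_min = cosh(S/(2a)) = 2.253184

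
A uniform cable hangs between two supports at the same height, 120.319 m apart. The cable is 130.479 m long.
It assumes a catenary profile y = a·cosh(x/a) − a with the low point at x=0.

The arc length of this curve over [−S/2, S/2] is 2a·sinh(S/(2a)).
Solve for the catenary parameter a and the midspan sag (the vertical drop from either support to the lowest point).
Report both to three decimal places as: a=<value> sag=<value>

seed: a₀ = √(S³/(24(L−S))) = √(120.319³/(24·10.160)) = 84.517929
iter 1: u=0.711796  f(a)=+2.605e-01  f'(a)=-2.528e-01  a ← 84.517929 − (+2.605e-01/-2.528e-01) = 85.548308
iter 2: u=0.703223  f(a)=+4.841e-03  f'(a)=-2.435e-01  a ← 85.548308 − (+4.841e-03/-2.435e-01) = 85.568186
iter 3: u=0.703059  f(a)=+1.741e-06  f'(a)=-2.433e-01  a ← 85.568186 − (+1.741e-06/-2.433e-01) = 85.568193
iter 4: u=0.703059  f(a)=+2.274e-13  f'(a)=-2.433e-01  a ← 85.568193 − (+2.274e-13/-2.433e-01) = 85.568193
converged: |Δa| < 1e-12 after 4 iterations
sag = a·(cosh(S/(2a)) − 1) = 85.568193·(cosh(0.703059) − 1) = 22.033424
T_max/T_min = cosh(S/(2a)) = 1.257495

a=85.568 sag=22.033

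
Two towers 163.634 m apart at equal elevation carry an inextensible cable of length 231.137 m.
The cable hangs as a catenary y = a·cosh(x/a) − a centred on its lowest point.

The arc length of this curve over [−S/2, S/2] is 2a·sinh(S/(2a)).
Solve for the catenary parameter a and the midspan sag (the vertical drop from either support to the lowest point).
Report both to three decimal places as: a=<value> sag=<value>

seed: a₀ = √(S³/(24(L−S))) = √(163.634³/(24·67.503)) = 52.004768
iter 1: u=1.573260  f(a)=+8.864e+00  f'(a)=-3.298e+00  a ← 52.004768 − (+8.864e+00/-3.298e+00) = 54.692288
iter 2: u=1.495951  f(a)=+7.334e-01  f'(a)=-2.773e+00  a ← 54.692288 − (+7.334e-01/-2.773e+00) = 54.956790
iter 3: u=1.488751  f(a)=+6.023e-03  f'(a)=-2.728e+00  a ← 54.956790 − (+6.023e-03/-2.728e+00) = 54.958999
iter 4: u=1.488692  f(a)=+4.135e-07  f'(a)=-2.727e+00  a ← 54.958999 − (+4.135e-07/-2.727e+00) = 54.958999
iter 5: u=1.488692  f(a)=+2.842e-14  f'(a)=-2.727e+00  a ← 54.958999 − (+2.842e-14/-2.727e+00) = 54.958999
converged: |Δa| < 1e-12 after 5 iterations
sag = a·(cosh(S/(2a)) − 1) = 54.958999·(cosh(1.488692) − 1) = 73.011973
T_max/T_min = cosh(S/(2a)) = 2.328481

a=54.959 sag=73.012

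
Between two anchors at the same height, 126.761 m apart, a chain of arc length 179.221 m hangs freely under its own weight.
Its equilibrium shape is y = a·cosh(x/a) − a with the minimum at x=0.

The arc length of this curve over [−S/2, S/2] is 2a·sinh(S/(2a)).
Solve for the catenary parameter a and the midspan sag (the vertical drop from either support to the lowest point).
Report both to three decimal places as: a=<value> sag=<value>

a=42.513 sag=56.671

seed: a₀ = √(S³/(24(L−S))) = √(126.761³/(24·52.460)) = 40.221542
iter 1: u=1.575785  f(a)=+6.912e+00  f'(a)=-3.316e+00  a ← 40.221542 − (+6.912e+00/-3.316e+00) = 42.305650
iter 2: u=1.498157  f(a)=+5.736e-01  f'(a)=-2.787e+00  a ← 42.305650 − (+5.736e-01/-2.787e+00) = 42.511451
iter 3: u=1.490904  f(a)=+4.739e-03  f'(a)=-2.741e+00  a ← 42.511451 − (+4.739e-03/-2.741e+00) = 42.513180
iter 4: u=1.490844  f(a)=+3.294e-07  f'(a)=-2.741e+00  a ← 42.513180 − (+3.294e-07/-2.741e+00) = 42.513180
iter 5: u=1.490844  f(a)=+2.842e-14  f'(a)=-2.741e+00  a ← 42.513180 − (+2.842e-14/-2.741e+00) = 42.513180
converged: |Δa| < 1e-12 after 5 iterations
sag = a·(cosh(S/(2a)) − 1) = 42.513180·(cosh(1.490844) − 1) = 56.670549
T_max/T_min = cosh(S/(2a)) = 2.333011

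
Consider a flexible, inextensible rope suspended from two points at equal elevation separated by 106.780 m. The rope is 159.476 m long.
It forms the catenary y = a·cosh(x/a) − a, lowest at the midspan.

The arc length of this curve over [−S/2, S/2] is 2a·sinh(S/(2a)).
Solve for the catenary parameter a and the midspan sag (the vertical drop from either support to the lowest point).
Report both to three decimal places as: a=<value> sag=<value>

seed: a₀ = √(S³/(24(L−S))) = √(106.780³/(24·52.696)) = 31.027046
iter 1: u=1.720757  f(a)=+8.375e+00  f'(a)=-4.515e+00  a ← 31.027046 − (+8.375e+00/-4.515e+00) = 32.881970
iter 2: u=1.623686  f(a)=+8.098e-01  f'(a)=-3.680e+00  a ← 32.881970 − (+8.098e-01/-3.680e+00) = 33.101999
iter 3: u=1.612894  f(a)=+9.361e-03  f'(a)=-3.596e+00  a ← 33.101999 − (+9.361e-03/-3.596e+00) = 33.104602
iter 4: u=1.612767  f(a)=+1.283e-06  f'(a)=-3.595e+00  a ← 33.104602 − (+1.283e-06/-3.595e+00) = 33.104603
iter 5: u=1.612767  f(a)=+2.842e-14  f'(a)=-3.595e+00  a ← 33.104603 − (+2.842e-14/-3.595e+00) = 33.104603
converged: |Δa| < 1e-12 after 5 iterations
sag = a·(cosh(S/(2a)) − 1) = 33.104603·(cosh(1.612767) − 1) = 53.232315
T_max/T_min = cosh(S/(2a)) = 2.608003

a=33.105 sag=53.232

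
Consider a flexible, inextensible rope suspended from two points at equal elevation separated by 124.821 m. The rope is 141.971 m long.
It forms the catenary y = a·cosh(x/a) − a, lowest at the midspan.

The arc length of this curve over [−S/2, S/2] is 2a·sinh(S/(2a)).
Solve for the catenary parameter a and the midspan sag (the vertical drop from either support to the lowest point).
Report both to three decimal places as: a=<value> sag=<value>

a=70.111 sag=29.661

seed: a₀ = √(S³/(24(L−S))) = √(124.821³/(24·17.150)) = 68.737511
iter 1: u=0.907954  f(a)=+7.209e-01  f'(a)=-5.414e-01  a ← 68.737511 − (+7.209e-01/-5.414e-01) = 70.069219
iter 2: u=0.890698  f(a)=+2.148e-02  f'(a)=-5.095e-01  a ← 70.069219 − (+2.148e-02/-5.095e-01) = 70.111384
iter 3: u=0.890162  f(a)=+2.038e-05  f'(a)=-5.086e-01  a ← 70.111384 − (+2.038e-05/-5.086e-01) = 70.111424
iter 4: u=0.890162  f(a)=+1.836e-11  f'(a)=-5.086e-01  a ← 70.111424 − (+1.836e-11/-5.086e-01) = 70.111424
converged: |Δa| < 1e-12 after 4 iterations
sag = a·(cosh(S/(2a)) − 1) = 70.111424·(cosh(0.890162) − 1) = 29.661082
T_max/T_min = cosh(S/(2a)) = 1.423056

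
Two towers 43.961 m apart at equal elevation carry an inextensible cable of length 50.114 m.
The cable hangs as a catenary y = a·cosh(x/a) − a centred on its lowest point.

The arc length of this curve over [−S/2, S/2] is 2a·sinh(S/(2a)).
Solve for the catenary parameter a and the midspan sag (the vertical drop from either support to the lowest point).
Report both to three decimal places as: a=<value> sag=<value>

seed: a₀ = √(S³/(24(L−S))) = √(43.961³/(24·6.153)) = 23.985693
iter 1: u=0.916400  f(a)=+2.636e-01  f'(a)=-5.575e-01  a ← 23.985693 − (+2.636e-01/-5.575e-01) = 24.458535
iter 2: u=0.898684  f(a)=+7.996e-03  f'(a)=-5.241e-01  a ← 24.458535 − (+7.996e-03/-5.241e-01) = 24.473792
iter 3: u=0.898124  f(a)=+7.869e-06  f'(a)=-5.231e-01  a ← 24.473792 − (+7.869e-06/-5.231e-01) = 24.473807
iter 4: u=0.898123  f(a)=+7.638e-12  f'(a)=-5.231e-01  a ← 24.473807 − (+7.638e-12/-5.231e-01) = 24.473807
converged: |Δa| < 1e-12 after 4 iterations
sag = a·(cosh(S/(2a)) − 1) = 24.473807·(cosh(0.898123) − 1) = 10.552190
T_max/T_min = cosh(S/(2a)) = 1.431163

a=24.474 sag=10.552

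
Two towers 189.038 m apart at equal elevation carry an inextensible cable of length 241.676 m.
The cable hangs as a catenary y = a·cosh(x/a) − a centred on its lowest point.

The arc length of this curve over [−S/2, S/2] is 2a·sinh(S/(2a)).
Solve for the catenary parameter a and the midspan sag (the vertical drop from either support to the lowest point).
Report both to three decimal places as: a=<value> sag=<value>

seed: a₀ = √(S³/(24(L−S))) = √(189.038³/(24·52.638)) = 73.125418
iter 1: u=1.292560  f(a)=+4.576e+00  f'(a)=-1.695e+00  a ← 73.125418 − (+4.576e+00/-1.695e+00) = 75.825239
iter 2: u=1.246537  f(a)=+2.656e-01  f'(a)=-1.503e+00  a ← 75.825239 − (+2.656e-01/-1.503e+00) = 76.001933
iter 3: u=1.243639  f(a)=+1.017e-03  f'(a)=-1.492e+00  a ← 76.001933 − (+1.017e-03/-1.492e+00) = 76.002615
iter 4: u=1.243628  f(a)=+1.504e-08  f'(a)=-1.492e+00  a ← 76.002615 − (+1.504e-08/-1.492e+00) = 76.002615
iter 5: u=1.243628  f(a)=-5.684e-14  f'(a)=-1.492e+00  a ← 76.002615 − (-5.684e-14/-1.492e+00) = 76.002615
converged: |Δa| < 1e-12 after 5 iterations
sag = a·(cosh(S/(2a)) − 1) = 76.002615·(cosh(1.243628) − 1) = 66.749687
T_max/T_min = cosh(S/(2a)) = 1.878255

a=76.003 sag=66.750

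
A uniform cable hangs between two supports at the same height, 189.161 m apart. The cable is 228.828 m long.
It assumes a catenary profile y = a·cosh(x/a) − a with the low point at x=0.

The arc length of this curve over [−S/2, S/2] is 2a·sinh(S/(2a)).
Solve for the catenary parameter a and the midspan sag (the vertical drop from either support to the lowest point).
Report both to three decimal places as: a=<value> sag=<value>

seed: a₀ = √(S³/(24(L−S))) = √(189.161³/(24·39.667)) = 84.319321
iter 1: u=1.121694  f(a)=+2.572e+00  f'(a)=-1.065e+00  a ← 84.319321 − (+2.572e+00/-1.065e+00) = 86.734575
iter 2: u=1.090459  f(a)=+1.146e-01  f'(a)=-9.717e-01  a ← 86.734575 − (+1.146e-01/-9.717e-01) = 86.852542
iter 3: u=1.088978  f(a)=+2.513e-04  f'(a)=-9.674e-01  a ← 86.852542 − (+2.513e-04/-9.674e-01) = 86.852802
iter 4: u=1.088975  f(a)=+1.214e-09  f'(a)=-9.674e-01  a ← 86.852802 − (+1.214e-09/-9.674e-01) = 86.852802
iter 5: u=1.088975  f(a)=-2.842e-14  f'(a)=-9.674e-01  a ← 86.852802 − (-2.842e-14/-9.674e-01) = 86.852802
converged: |Δa| < 1e-12 after 5 iterations
sag = a·(cosh(S/(2a)) − 1) = 86.852802·(cosh(1.088975) − 1) = 56.792499
T_max/T_min = cosh(S/(2a)) = 1.653894

a=86.853 sag=56.792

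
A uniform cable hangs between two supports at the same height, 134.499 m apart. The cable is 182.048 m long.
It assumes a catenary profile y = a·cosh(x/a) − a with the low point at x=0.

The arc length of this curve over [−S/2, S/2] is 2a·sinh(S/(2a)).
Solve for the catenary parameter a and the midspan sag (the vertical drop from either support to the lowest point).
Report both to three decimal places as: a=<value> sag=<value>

seed: a₀ = √(S³/(24(L−S))) = √(134.499³/(24·47.549)) = 46.174507
iter 1: u=1.456421  f(a)=+5.305e+00  f'(a)=-2.531e+00  a ← 46.174507 − (+5.305e+00/-2.531e+00) = 48.270780
iter 2: u=1.393172  f(a)=+3.827e-01  f'(a)=-2.178e+00  a ← 48.270780 − (+3.827e-01/-2.178e+00) = 48.446501
iter 3: u=1.388119  f(a)=+2.333e-03  f'(a)=-2.151e+00  a ← 48.446501 − (+2.333e-03/-2.151e+00) = 48.447586
iter 4: u=1.388088  f(a)=+8.790e-08  f'(a)=-2.151e+00  a ← 48.447586 − (+8.790e-08/-2.151e+00) = 48.447586
iter 5: u=1.388088  f(a)=+2.842e-14  f'(a)=-2.151e+00  a ← 48.447586 − (+2.842e-14/-2.151e+00) = 48.447586
converged: |Δa| < 1e-12 after 5 iterations
sag = a·(cosh(S/(2a)) − 1) = 48.447586·(cosh(1.388088) − 1) = 54.666609
T_max/T_min = cosh(S/(2a)) = 2.128366

a=48.448 sag=54.667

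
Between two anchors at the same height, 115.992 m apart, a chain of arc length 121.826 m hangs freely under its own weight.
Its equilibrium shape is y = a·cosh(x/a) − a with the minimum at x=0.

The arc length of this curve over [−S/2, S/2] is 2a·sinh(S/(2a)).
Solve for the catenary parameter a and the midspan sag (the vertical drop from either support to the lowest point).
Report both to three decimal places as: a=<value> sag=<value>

seed: a₀ = √(S³/(24(L−S))) = √(115.992³/(24·5.834)) = 105.573087
iter 1: u=0.549345  f(a)=+8.866e-02  f'(a)=-1.139e-01  a ← 105.573087 − (+8.866e-02/-1.139e-01) = 106.351581
iter 2: u=0.545323  f(a)=+9.903e-04  f'(a)=-1.114e-01  a ← 106.351581 − (+9.903e-04/-1.114e-01) = 106.360474
iter 3: u=0.545278  f(a)=+1.266e-07  f'(a)=-1.113e-01  a ← 106.360474 − (+1.266e-07/-1.113e-01) = 106.360475
iter 4: u=0.545278  f(a)=+0.000e+00  f'(a)=-1.113e-01  a ← 106.360475 − (+0.000e+00/-1.113e-01) = 106.360475
converged: |Δa| < 1e-12 after 4 iterations
sag = a·(cosh(S/(2a)) − 1) = 106.360475·(cosh(0.545278) − 1) = 16.207646
T_max/T_min = cosh(S/(2a)) = 1.152384

a=106.360 sag=16.208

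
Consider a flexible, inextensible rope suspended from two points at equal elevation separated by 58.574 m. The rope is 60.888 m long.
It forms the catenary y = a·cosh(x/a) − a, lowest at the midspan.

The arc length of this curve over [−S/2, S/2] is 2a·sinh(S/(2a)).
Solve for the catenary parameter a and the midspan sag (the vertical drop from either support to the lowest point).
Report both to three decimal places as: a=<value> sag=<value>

a=60.508 sag=7.227

seed: a₀ = √(S³/(24(L−S))) = √(58.574³/(24·2.314)) = 60.154764
iter 1: u=0.486861  f(a)=+2.758e-02  f'(a)=-7.877e-02  a ← 60.154764 − (+2.758e-02/-7.877e-02) = 60.504880
iter 2: u=0.484044  f(a)=+2.426e-04  f'(a)=-7.739e-02  a ← 60.504880 − (+2.426e-04/-7.739e-02) = 60.508015
iter 3: u=0.484019  f(a)=+1.915e-08  f'(a)=-7.738e-02  a ← 60.508015 − (+1.915e-08/-7.738e-02) = 60.508016
iter 4: u=0.484019  f(a)=+0.000e+00  f'(a)=-7.738e-02  a ← 60.508016 − (+0.000e+00/-7.738e-02) = 60.508016
converged: |Δa| < 1e-12 after 4 iterations
sag = a·(cosh(S/(2a)) − 1) = 60.508016·(cosh(0.484019) − 1) = 7.227183
T_max/T_min = cosh(S/(2a)) = 1.119442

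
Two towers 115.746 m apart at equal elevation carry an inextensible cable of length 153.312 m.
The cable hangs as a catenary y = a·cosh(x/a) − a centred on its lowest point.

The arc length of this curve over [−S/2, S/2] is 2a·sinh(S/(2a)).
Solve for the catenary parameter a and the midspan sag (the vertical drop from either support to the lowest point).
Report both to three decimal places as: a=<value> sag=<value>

seed: a₀ = √(S³/(24(L−S))) = √(115.746³/(24·37.566)) = 41.472087
iter 1: u=1.395469  f(a)=+3.832e+00  f'(a)=-2.190e+00  a ← 41.472087 − (+3.832e+00/-2.190e+00) = 43.221946
iter 2: u=1.338973  f(a)=+2.559e-01  f'(a)=-1.906e+00  a ← 43.221946 − (+2.559e-01/-1.906e+00) = 43.356170
iter 3: u=1.334827  f(a)=+1.321e-03  f'(a)=-1.887e+00  a ← 43.356170 − (+1.321e-03/-1.887e+00) = 43.356870
iter 4: u=1.334806  f(a)=+3.564e-08  f'(a)=-1.887e+00  a ← 43.356870 − (+3.564e-08/-1.887e+00) = 43.356870
iter 5: u=1.334806  f(a)=+0.000e+00  f'(a)=-1.887e+00  a ← 43.356870 − (+0.000e+00/-1.887e+00) = 43.356870
converged: |Δa| < 1e-12 after 5 iterations
sag = a·(cosh(S/(2a)) − 1) = 43.356870·(cosh(1.334806) − 1) = 44.711061
T_max/T_min = cosh(S/(2a)) = 2.031234

a=43.357 sag=44.711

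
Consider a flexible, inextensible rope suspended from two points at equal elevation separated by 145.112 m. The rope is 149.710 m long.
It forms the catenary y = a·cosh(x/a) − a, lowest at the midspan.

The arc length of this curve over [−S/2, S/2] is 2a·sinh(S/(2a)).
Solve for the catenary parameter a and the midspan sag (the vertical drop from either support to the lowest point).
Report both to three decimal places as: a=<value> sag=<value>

a=167.190 sag=15.992

seed: a₀ = √(S³/(24(L−S))) = √(145.112³/(24·4.598)) = 166.404431
iter 1: u=0.436022  f(a)=+4.391e-02  f'(a)=-5.632e-02  a ← 166.404431 − (+4.391e-02/-5.632e-02) = 167.183999
iter 2: u=0.433989  f(a)=+3.105e-04  f'(a)=-5.553e-02  a ← 167.183999 − (+3.105e-04/-5.553e-02) = 167.189591
iter 3: u=0.433974  f(a)=+1.577e-08  f'(a)=-5.552e-02  a ← 167.189591 − (+1.577e-08/-5.552e-02) = 167.189591
iter 4: u=0.433974  f(a)=+0.000e+00  f'(a)=-5.552e-02  a ← 167.189591 − (+0.000e+00/-5.552e-02) = 167.189591
converged: |Δa| < 1e-12 after 4 iterations
sag = a·(cosh(S/(2a)) − 1) = 167.189591·(cosh(0.433974) − 1) = 15.992369
T_max/T_min = cosh(S/(2a)) = 1.095654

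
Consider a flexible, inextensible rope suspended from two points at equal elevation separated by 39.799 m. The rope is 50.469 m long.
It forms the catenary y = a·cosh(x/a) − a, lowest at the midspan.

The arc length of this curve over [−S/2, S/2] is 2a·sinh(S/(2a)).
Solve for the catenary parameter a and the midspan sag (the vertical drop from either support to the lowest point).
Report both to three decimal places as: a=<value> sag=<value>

seed: a₀ = √(S³/(24(L−S))) = √(39.799³/(24·10.670)) = 15.689908
iter 1: u=1.268299  f(a)=+8.918e-01  f'(a)=-1.592e+00  a ← 15.689908 − (+8.918e-01/-1.592e+00) = 16.250134
iter 2: u=1.224575  f(a)=+4.999e-02  f'(a)=-1.418e+00  a ← 16.250134 − (+4.999e-02/-1.418e+00) = 16.285389
iter 3: u=1.221924  f(a)=+1.777e-04  f'(a)=-1.408e+00  a ← 16.285389 − (+1.777e-04/-1.408e+00) = 16.285516
iter 4: u=1.221914  f(a)=+2.264e-09  f'(a)=-1.408e+00  a ← 16.285516 − (+2.264e-09/-1.408e+00) = 16.285516
iter 5: u=1.221914  f(a)=+0.000e+00  f'(a)=-1.408e+00  a ← 16.285516 − (+0.000e+00/-1.408e+00) = 16.285516
converged: |Δa| < 1e-12 after 5 iterations
sag = a·(cosh(S/(2a)) − 1) = 16.285516·(cosh(1.221914) − 1) = 13.747766
T_max/T_min = cosh(S/(2a)) = 1.844171

a=16.286 sag=13.748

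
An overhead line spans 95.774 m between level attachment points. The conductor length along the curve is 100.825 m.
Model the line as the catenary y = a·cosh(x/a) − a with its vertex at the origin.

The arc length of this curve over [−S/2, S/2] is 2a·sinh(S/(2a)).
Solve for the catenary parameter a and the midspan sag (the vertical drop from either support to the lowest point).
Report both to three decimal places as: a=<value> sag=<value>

seed: a₀ = √(S³/(24(L−S))) = √(95.774³/(24·5.051)) = 85.128922
iter 1: u=0.562523  f(a)=+8.052e-02  f'(a)=-1.225e-01  a ← 85.128922 − (+8.052e-02/-1.225e-01) = 85.786415
iter 2: u=0.558212  f(a)=+9.424e-04  f'(a)=-1.196e-01  a ← 85.786415 − (+9.424e-04/-1.196e-01) = 85.794294
iter 3: u=0.558161  f(a)=+1.325e-07  f'(a)=-1.196e-01  a ← 85.794294 − (+1.325e-07/-1.196e-01) = 85.794295
iter 4: u=0.558161  f(a)=+2.842e-14  f'(a)=-1.196e-01  a ← 85.794295 − (+2.842e-14/-1.196e-01) = 85.794295
converged: |Δa| < 1e-12 after 4 iterations
sag = a·(cosh(S/(2a)) − 1) = 85.794295·(cosh(0.558161) − 1) = 13.714907
T_max/T_min = cosh(S/(2a)) = 1.159858

a=85.794 sag=13.715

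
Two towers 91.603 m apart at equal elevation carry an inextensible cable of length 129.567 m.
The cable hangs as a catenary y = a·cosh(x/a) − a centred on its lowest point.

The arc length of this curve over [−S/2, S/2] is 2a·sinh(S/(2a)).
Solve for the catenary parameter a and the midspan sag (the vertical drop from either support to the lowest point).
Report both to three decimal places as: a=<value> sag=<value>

seed: a₀ = √(S³/(24(L−S))) = √(91.603³/(24·37.964)) = 29.045104
iter 1: u=1.576909  f(a)=+5.009e+00  f'(a)=-3.325e+00  a ← 29.045104 − (+5.009e+00/-3.325e+00) = 30.551874
iter 2: u=1.499139  f(a)=+4.162e-01  f'(a)=-2.793e+00  a ← 30.551874 − (+4.162e-01/-2.793e+00) = 30.700886
iter 3: u=1.491863  f(a)=+3.448e-03  f'(a)=-2.747e+00  a ← 30.700886 − (+3.448e-03/-2.747e+00) = 30.702141
iter 4: u=1.491802  f(a)=+2.411e-07  f'(a)=-2.747e+00  a ← 30.702141 − (+2.411e-07/-2.747e+00) = 30.702141
iter 5: u=1.491802  f(a)=+2.842e-14  f'(a)=-2.747e+00  a ← 30.702141 − (+2.842e-14/-2.747e+00) = 30.702141
converged: |Δa| < 1e-12 after 5 iterations
sag = a·(cosh(S/(2a)) − 1) = 30.702141·(cosh(1.491802) − 1) = 40.988328
T_max/T_min = cosh(S/(2a)) = 2.335032

a=30.702 sag=40.988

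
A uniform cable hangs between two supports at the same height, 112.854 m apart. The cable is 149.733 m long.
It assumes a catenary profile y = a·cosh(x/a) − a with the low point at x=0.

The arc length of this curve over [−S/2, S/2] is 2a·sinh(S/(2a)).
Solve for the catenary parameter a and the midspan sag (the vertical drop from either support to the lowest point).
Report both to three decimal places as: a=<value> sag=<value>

seed: a₀ = √(S³/(24(L−S))) = √(112.854³/(24·36.879)) = 40.297699
iter 1: u=1.400254  f(a)=+3.789e+00  f'(a)=-2.215e+00  a ← 40.297699 − (+3.789e+00/-2.215e+00) = 42.008064
iter 2: u=1.343242  f(a)=+2.546e-01  f'(a)=-1.927e+00  a ← 42.008064 − (+2.546e-01/-1.927e+00) = 42.140194
iter 3: u=1.339030  f(a)=+1.332e-03  f'(a)=-1.907e+00  a ← 42.140194 − (+1.332e-03/-1.907e+00) = 42.140893
iter 4: u=1.339008  f(a)=+3.691e-08  f'(a)=-1.906e+00  a ← 42.140893 − (+3.691e-08/-1.906e+00) = 42.140893
iter 5: u=1.339008  f(a)=+2.842e-14  f'(a)=-1.906e+00  a ← 42.140893 − (+2.842e-14/-1.906e+00) = 42.140893
converged: |Δa| < 1e-12 after 5 iterations
sag = a·(cosh(S/(2a)) − 1) = 42.140893·(cosh(1.339008) − 1) = 43.770967
T_max/T_min = cosh(S/(2a)) = 2.038682

a=42.141 sag=43.771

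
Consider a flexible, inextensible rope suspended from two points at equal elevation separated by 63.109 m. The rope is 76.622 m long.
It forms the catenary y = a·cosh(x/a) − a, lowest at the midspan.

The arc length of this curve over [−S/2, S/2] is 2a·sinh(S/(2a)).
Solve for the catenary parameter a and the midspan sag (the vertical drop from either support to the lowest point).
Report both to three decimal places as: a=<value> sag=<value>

seed: a₀ = √(S³/(24(L−S))) = √(63.109³/(24·13.513)) = 27.839116
iter 1: u=1.133459  f(a)=+8.951e-01  f'(a)=-1.101e+00  a ← 27.839116 − (+8.951e-01/-1.101e+00) = 28.651791
iter 2: u=1.101310  f(a)=+4.069e-02  f'(a)=-1.003e+00  a ← 28.651791 − (+4.069e-02/-1.003e+00) = 28.692346
iter 3: u=1.099753  f(a)=+9.295e-05  f'(a)=-9.987e-01  a ← 28.692346 − (+9.295e-05/-9.987e-01) = 28.692439
iter 4: u=1.099750  f(a)=+4.875e-10  f'(a)=-9.987e-01  a ← 28.692439 − (+4.875e-10/-9.987e-01) = 28.692439
iter 5: u=1.099750  f(a)=+2.842e-14  f'(a)=-9.987e-01  a ← 28.692439 − (+2.842e-14/-9.987e-01) = 28.692439
converged: |Δa| < 1e-12 after 5 iterations
sag = a·(cosh(S/(2a)) − 1) = 28.692439·(cosh(1.099750) − 1) = 19.171836
T_max/T_min = cosh(S/(2a)) = 1.668184

a=28.692 sag=19.172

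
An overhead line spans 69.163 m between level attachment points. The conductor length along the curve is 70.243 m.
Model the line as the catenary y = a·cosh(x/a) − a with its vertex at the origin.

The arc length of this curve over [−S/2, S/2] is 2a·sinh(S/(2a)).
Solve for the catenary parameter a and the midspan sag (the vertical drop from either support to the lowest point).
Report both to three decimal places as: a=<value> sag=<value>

seed: a₀ = √(S³/(24(L−S))) = √(69.163³/(24·1.080)) = 112.977832
iter 1: u=0.306091  f(a)=+5.071e-03  f'(a)=-1.930e-02  a ← 112.977832 − (+5.071e-03/-1.930e-02) = 113.240580
iter 2: u=0.305381  f(a)=+1.774e-05  f'(a)=-1.916e-02  a ← 113.240580 − (+1.774e-05/-1.916e-02) = 113.241506
iter 3: u=0.305378  f(a)=+2.190e-10  f'(a)=-1.916e-02  a ← 113.241506 − (+2.190e-10/-1.916e-02) = 113.241506
iter 4: u=0.305378  f(a)=+0.000e+00  f'(a)=-1.916e-02  a ← 113.241506 − (+0.000e+00/-1.916e-02) = 113.241506
converged: |Δa| < 1e-12 after 4 iterations
sag = a·(cosh(S/(2a)) − 1) = 113.241506·(cosh(0.305378) − 1) = 5.321382
T_max/T_min = cosh(S/(2a)) = 1.046991

a=113.242 sag=5.321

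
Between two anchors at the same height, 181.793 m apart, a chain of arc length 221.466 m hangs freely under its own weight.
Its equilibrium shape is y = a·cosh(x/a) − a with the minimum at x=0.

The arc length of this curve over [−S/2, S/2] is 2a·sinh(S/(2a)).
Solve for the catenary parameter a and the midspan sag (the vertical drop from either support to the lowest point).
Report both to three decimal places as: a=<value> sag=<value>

a=81.915 sag=55.824

seed: a₀ = √(S³/(24(L−S))) = √(181.793³/(24·39.673)) = 79.435127
iter 1: u=1.144286  f(a)=+2.680e+00  f'(a)=-1.136e+00  a ← 79.435127 − (+2.680e+00/-1.136e+00) = 81.794270
iter 2: u=1.111282  f(a)=+1.240e-01  f'(a)=-1.033e+00  a ← 81.794270 − (+1.240e-01/-1.033e+00) = 81.914326
iter 3: u=1.109653  f(a)=+2.941e-04  f'(a)=-1.028e+00  a ← 81.914326 − (+2.941e-04/-1.028e+00) = 81.914612
iter 4: u=1.109649  f(a)=+1.663e-09  f'(a)=-1.028e+00  a ← 81.914612 − (+1.663e-09/-1.028e+00) = 81.914612
iter 5: u=1.109649  f(a)=+0.000e+00  f'(a)=-1.028e+00  a ← 81.914612 − (+0.000e+00/-1.028e+00) = 81.914612
converged: |Δa| < 1e-12 after 5 iterations
sag = a·(cosh(S/(2a)) − 1) = 81.914612·(cosh(1.109649) − 1) = 55.823549
T_max/T_min = cosh(S/(2a)) = 1.681485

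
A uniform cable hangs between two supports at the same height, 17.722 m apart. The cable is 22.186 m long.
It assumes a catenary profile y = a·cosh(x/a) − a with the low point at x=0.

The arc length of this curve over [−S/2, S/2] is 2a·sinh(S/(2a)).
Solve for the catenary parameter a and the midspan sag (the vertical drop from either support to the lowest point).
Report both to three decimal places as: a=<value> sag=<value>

seed: a₀ = √(S³/(24(L−S))) = √(17.722³/(24·4.464)) = 7.207778
iter 1: u=1.229366  f(a)=+3.497e-01  f'(a)=-1.436e+00  a ← 7.207778 − (+3.497e-01/-1.436e+00) = 7.451277
iter 2: u=1.189192  f(a)=+1.850e-02  f'(a)=-1.288e+00  a ← 7.451277 − (+1.850e-02/-1.288e+00) = 7.465645
iter 3: u=1.186904  f(a)=+5.821e-05  f'(a)=-1.280e+00  a ← 7.465645 − (+5.821e-05/-1.280e+00) = 7.465690
iter 4: u=1.186896  f(a)=+5.799e-10  f'(a)=-1.280e+00  a ← 7.465690 − (+5.799e-10/-1.280e+00) = 7.465690
iter 5: u=1.186896  f(a)=+3.553e-15  f'(a)=-1.280e+00  a ← 7.465690 − (+3.553e-15/-1.280e+00) = 7.465690
converged: |Δa| < 1e-12 after 5 iterations
sag = a·(cosh(S/(2a)) − 1) = 7.465690·(cosh(1.186896) − 1) = 5.905592
T_max/T_min = cosh(S/(2a)) = 1.791031

a=7.466 sag=5.906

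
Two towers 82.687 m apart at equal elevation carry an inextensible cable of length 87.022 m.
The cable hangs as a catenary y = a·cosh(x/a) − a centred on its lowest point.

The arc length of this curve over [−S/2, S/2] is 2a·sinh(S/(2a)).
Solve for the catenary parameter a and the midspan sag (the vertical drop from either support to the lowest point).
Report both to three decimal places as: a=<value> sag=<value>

a=74.288 sag=11.805

seed: a₀ = √(S³/(24(L−S))) = √(82.687³/(24·4.335)) = 73.714968
iter 1: u=0.560856  f(a)=+6.869e-02  f'(a)=-1.214e-01  a ← 73.714968 − (+6.869e-02/-1.214e-01) = 74.281016
iter 2: u=0.556582  f(a)=+7.993e-04  f'(a)=-1.185e-01  a ← 74.281016 − (+7.993e-04/-1.185e-01) = 74.287758
iter 3: u=0.556532  f(a)=+1.110e-07  f'(a)=-1.185e-01  a ← 74.287758 − (+1.110e-07/-1.185e-01) = 74.287759
iter 4: u=0.556532  f(a)=+1.421e-14  f'(a)=-1.185e-01  a ← 74.287759 − (+1.421e-14/-1.185e-01) = 74.287759
converged: |Δa| < 1e-12 after 4 iterations
sag = a·(cosh(S/(2a)) − 1) = 74.287759·(cosh(0.556532) − 1) = 11.804507
T_max/T_min = cosh(S/(2a)) = 1.158902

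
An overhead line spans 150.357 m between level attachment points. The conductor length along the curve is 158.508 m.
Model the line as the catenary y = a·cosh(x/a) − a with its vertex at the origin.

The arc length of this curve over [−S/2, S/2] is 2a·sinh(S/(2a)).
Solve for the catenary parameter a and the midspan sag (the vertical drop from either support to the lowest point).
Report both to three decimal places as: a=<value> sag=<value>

a=132.877 sag=21.841

seed: a₀ = √(S³/(24(L−S))) = √(150.357³/(24·8.151)) = 131.817907
iter 1: u=0.570321  f(a)=+1.336e-01  f'(a)=-1.277e-01  a ← 131.817907 − (+1.336e-01/-1.277e-01) = 132.863728
iter 2: u=0.565832  f(a)=+1.607e-03  f'(a)=-1.247e-01  a ← 132.863728 − (+1.607e-03/-1.247e-01) = 132.876613
iter 3: u=0.565777  f(a)=+2.386e-07  f'(a)=-1.246e-01  a ← 132.876613 − (+2.386e-07/-1.246e-01) = 132.876615
iter 4: u=0.565777  f(a)=+0.000e+00  f'(a)=-1.246e-01  a ← 132.876615 − (+0.000e+00/-1.246e-01) = 132.876615
converged: |Δa| < 1e-12 after 4 iterations
sag = a·(cosh(S/(2a)) − 1) = 132.876615·(cosh(0.565777) − 1) = 21.840518
T_max/T_min = cosh(S/(2a)) = 1.164367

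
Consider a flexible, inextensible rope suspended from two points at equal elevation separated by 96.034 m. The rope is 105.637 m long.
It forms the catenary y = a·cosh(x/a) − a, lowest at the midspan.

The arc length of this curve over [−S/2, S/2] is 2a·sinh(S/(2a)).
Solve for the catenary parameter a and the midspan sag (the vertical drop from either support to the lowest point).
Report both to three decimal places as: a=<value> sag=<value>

seed: a₀ = √(S³/(24(L−S))) = √(96.034³/(24·9.603)) = 61.990971
iter 1: u=0.774581  f(a)=+2.922e-01  f'(a)=-3.288e-01  a ← 61.990971 − (+2.922e-01/-3.288e-01) = 62.879714
iter 2: u=0.763633  f(a)=+6.403e-03  f'(a)=-3.145e-01  a ← 62.879714 − (+6.403e-03/-3.145e-01) = 62.900070
iter 3: u=0.763385  f(a)=+3.227e-06  f'(a)=-3.142e-01  a ← 62.900070 − (+3.227e-06/-3.142e-01) = 62.900081
iter 4: u=0.763385  f(a)=+8.100e-13  f'(a)=-3.142e-01  a ← 62.900081 − (+8.100e-13/-3.142e-01) = 62.900081
converged: |Δa| < 1e-12 after 4 iterations
sag = a·(cosh(S/(2a)) − 1) = 62.900081·(cosh(0.763385) − 1) = 19.235259
T_max/T_min = cosh(S/(2a)) = 1.305807

a=62.900 sag=19.235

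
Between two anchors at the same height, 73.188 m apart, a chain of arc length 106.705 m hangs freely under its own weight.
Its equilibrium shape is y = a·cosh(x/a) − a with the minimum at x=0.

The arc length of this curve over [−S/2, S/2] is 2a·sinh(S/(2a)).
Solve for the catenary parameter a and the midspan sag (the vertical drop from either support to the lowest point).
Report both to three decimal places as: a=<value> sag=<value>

seed: a₀ = √(S³/(24(L−S))) = √(73.188³/(24·33.517)) = 22.076063
iter 1: u=1.657633  f(a)=+4.918e+00  f'(a)=-3.957e+00  a ← 22.076063 − (+4.918e+00/-3.957e+00) = 23.318878
iter 2: u=1.569287  f(a)=+4.459e-01  f'(a)=-3.269e+00  a ← 23.318878 − (+4.459e-01/-3.269e+00) = 23.455253
iter 3: u=1.560162  f(a)=+4.472e-03  f'(a)=-3.204e+00  a ← 23.455253 − (+4.472e-03/-3.204e+00) = 23.456649
iter 4: u=1.560069  f(a)=+4.597e-07  f'(a)=-3.203e+00  a ← 23.456649 − (+4.597e-07/-3.203e+00) = 23.456649
iter 5: u=1.560069  f(a)=+0.000e+00  f'(a)=-3.203e+00  a ← 23.456649 − (+0.000e+00/-3.203e+00) = 23.456649
converged: |Δa| < 1e-12 after 5 iterations
sag = a·(cosh(S/(2a)) − 1) = 23.456649·(cosh(1.560069) − 1) = 34.824597
T_max/T_min = cosh(S/(2a)) = 2.484637

a=23.457 sag=34.825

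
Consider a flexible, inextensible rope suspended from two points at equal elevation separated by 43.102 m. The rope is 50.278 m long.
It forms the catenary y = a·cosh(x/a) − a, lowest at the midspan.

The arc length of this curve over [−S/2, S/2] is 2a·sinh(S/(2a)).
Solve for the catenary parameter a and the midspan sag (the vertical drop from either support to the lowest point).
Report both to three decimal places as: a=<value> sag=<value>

seed: a₀ = √(S³/(24(L−S))) = √(43.102³/(24·7.176)) = 21.562509
iter 1: u=0.999466  f(a)=+3.671e-01  f'(a)=-7.345e-01  a ← 21.562509 − (+3.671e-01/-7.345e-01) = 22.062249
iter 2: u=0.976827  f(a)=+1.315e-02  f'(a)=-6.827e-01  a ← 22.062249 − (+1.315e-02/-6.827e-01) = 22.081507
iter 3: u=0.975975  f(a)=+1.826e-05  f'(a)=-6.808e-01  a ← 22.081507 − (+1.826e-05/-6.808e-01) = 22.081534
iter 4: u=0.975974  f(a)=+3.531e-11  f'(a)=-6.808e-01  a ← 22.081534 − (+3.531e-11/-6.808e-01) = 22.081534
iter 5: u=0.975974  f(a)=+0.000e+00  f'(a)=-6.808e-01  a ← 22.081534 − (+0.000e+00/-6.808e-01) = 22.081534
converged: |Δa| < 1e-12 after 5 iterations
sag = a·(cosh(S/(2a)) − 1) = 22.081534·(cosh(0.975974) − 1) = 11.378345
T_max/T_min = cosh(S/(2a)) = 1.515288

a=22.082 sag=11.378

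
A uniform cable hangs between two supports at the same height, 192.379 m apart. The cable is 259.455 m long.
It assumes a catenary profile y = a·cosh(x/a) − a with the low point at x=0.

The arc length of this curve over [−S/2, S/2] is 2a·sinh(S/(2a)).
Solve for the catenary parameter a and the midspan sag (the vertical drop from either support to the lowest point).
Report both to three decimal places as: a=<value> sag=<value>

seed: a₀ = √(S³/(24(L−S))) = √(192.379³/(24·67.076)) = 66.503928
iter 1: u=1.446373  f(a)=+7.376e+00  f'(a)=-2.472e+00  a ← 66.503928 − (+7.376e+00/-2.472e+00) = 69.487749
iter 2: u=1.384266  f(a)=+5.255e-01  f'(a)=-2.131e+00  a ← 69.487749 − (+5.255e-01/-2.131e+00) = 69.734299
iter 3: u=1.379371  f(a)=+3.119e-03  f'(a)=-2.106e+00  a ← 69.734299 − (+3.119e-03/-2.106e+00) = 69.735780
iter 4: u=1.379342  f(a)=+1.113e-07  f'(a)=-2.106e+00  a ← 69.735780 − (+1.113e-07/-2.106e+00) = 69.735780
iter 5: u=1.379342  f(a)=+0.000e+00  f'(a)=-2.106e+00  a ← 69.735780 − (+0.000e+00/-2.106e+00) = 69.735780
converged: |Δa| < 1e-12 after 5 iterations
sag = a·(cosh(S/(2a)) − 1) = 69.735780·(cosh(1.379342) − 1) = 77.547292
T_max/T_min = cosh(S/(2a)) = 2.112016

a=69.736 sag=77.547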